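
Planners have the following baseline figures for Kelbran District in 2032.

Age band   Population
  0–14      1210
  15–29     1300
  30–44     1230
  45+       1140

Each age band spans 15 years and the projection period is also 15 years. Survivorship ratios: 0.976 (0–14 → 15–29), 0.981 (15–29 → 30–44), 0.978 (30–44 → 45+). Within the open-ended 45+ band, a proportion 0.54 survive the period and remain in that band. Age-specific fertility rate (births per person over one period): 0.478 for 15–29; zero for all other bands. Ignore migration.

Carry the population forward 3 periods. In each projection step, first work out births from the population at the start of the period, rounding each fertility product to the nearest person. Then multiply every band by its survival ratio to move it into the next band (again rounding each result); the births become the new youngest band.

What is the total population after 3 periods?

3773

(Groups numbered youngest = 1 to oldest = 4.)
After projecting period 1:
Births: 1300 × 0.478 = 621
Group 2: 1210 × 0.976 = 1181
Group 3: 1300 × 0.981 = 1275
Group 4: 1230 × 0.978 + 1140 × 0.54 = 1203 + 616 = 1819
→ [621, 1181, 1275, 1819]
After projecting period 2:
Births: 1181 × 0.478 = 565
Group 2: 621 × 0.976 = 606
Group 3: 1181 × 0.981 = 1159
Group 4: 1275 × 0.978 + 1819 × 0.54 = 1247 + 982 = 2229
→ [565, 606, 1159, 2229]
After projecting period 3:
Births: 606 × 0.478 = 290
Group 2: 565 × 0.976 = 551
Group 3: 606 × 0.981 = 594
Group 4: 1159 × 0.978 + 2229 × 0.54 = 1134 + 1204 = 2338
→ [290, 551, 594, 2338]
Total after period 3: 290 + 551 + 594 + 2338 = 3773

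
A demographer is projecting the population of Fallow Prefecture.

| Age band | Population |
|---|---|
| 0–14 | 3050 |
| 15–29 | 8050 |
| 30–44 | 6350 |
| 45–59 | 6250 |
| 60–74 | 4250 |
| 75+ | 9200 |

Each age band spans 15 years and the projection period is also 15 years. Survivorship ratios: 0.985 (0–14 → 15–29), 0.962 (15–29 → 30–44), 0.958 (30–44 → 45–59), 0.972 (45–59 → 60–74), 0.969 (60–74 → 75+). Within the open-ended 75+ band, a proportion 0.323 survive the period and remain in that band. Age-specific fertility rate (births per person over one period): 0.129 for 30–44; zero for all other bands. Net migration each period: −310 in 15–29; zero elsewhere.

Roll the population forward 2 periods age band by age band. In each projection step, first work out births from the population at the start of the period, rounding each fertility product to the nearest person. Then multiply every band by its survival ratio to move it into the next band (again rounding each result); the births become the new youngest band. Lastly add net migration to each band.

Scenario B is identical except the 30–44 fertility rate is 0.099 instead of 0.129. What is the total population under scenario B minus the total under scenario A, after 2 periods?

-419

Numbering the bands 1..6 from youngest to oldest:
Period 1.
Births: 6350 × 0.129 = 819
Band 2: 3050 × 0.985 = 3004
Band 3: 8050 × 0.962 = 7744
Band 4: 6350 × 0.958 = 6083
Band 5: 6250 × 0.972 = 6075
Band 6: 4250 × 0.969 + 9200 × 0.323 = 4118 + 2972 = 7090
Net migration: Band 2 − 310 → 2694
End of period: [819, 2694, 7744, 6083, 6075, 7090]
Period 2.
Births: 7744 × 0.129 = 999
Band 2: 819 × 0.985 = 807
Band 3: 2694 × 0.962 = 2592
Band 4: 7744 × 0.958 = 7419
Band 5: 6083 × 0.972 = 5913
Band 6: 6075 × 0.969 + 7090 × 0.323 = 5887 + 2290 = 8177
Net migration: Band 2 − 310 → 497
End of period: [999, 497, 2592, 7419, 5913, 8177]
Scenario A total after 2 periods: 25597
Scenario B projection —
Period 1.
Births: 6350 × 0.099 = 629
Band 2: 3050 × 0.985 = 3004
Band 3: 8050 × 0.962 = 7744
Band 4: 6350 × 0.958 = 6083
Band 5: 6250 × 0.972 = 6075
Band 6: 4250 × 0.969 + 9200 × 0.323 = 4118 + 2972 = 7090
Net migration: Band 2 − 310 → 2694
End of period: [629, 2694, 7744, 6083, 6075, 7090]
Period 2.
Births: 7744 × 0.099 = 767
Band 2: 629 × 0.985 = 620
Band 3: 2694 × 0.962 = 2592
Band 4: 7744 × 0.958 = 7419
Band 5: 6083 × 0.972 = 5913
Band 6: 6075 × 0.969 + 7090 × 0.323 = 5887 + 2290 = 8177
Net migration: Band 2 − 310 → 310
End of period: [767, 310, 2592, 7419, 5913, 8177]
Scenario B total after 2 periods: 25178
Difference B − A = 25178 − 25597 = -419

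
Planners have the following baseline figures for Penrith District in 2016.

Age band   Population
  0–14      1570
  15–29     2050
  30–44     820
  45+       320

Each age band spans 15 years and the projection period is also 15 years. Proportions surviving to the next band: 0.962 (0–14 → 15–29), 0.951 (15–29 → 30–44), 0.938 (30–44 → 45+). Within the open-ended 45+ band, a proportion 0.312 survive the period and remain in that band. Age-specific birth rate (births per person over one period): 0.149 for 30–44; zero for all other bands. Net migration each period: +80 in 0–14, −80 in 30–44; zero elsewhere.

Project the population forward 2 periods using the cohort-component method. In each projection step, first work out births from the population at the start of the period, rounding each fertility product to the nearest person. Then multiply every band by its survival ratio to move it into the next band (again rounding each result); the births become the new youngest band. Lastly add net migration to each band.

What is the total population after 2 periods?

3934

After projecting period 1:
Births: 820 × 0.149 = 122
15–29: 1570 × 0.962 = 1510
30–44: 2050 × 0.951 = 1950
45+: 820 × 0.938 + 320 × 0.312 = 769 + 100 = 869
Net migration: 0–14 + 80 → 202; 30–44 − 80 → 1870
Giving 202 / 1510 / 1870 / 869.
After projecting period 2:
Births: 1870 × 0.149 = 279
15–29: 202 × 0.962 = 194
30–44: 1510 × 0.951 = 1436
45+: 1870 × 0.938 + 869 × 0.312 = 1754 + 271 = 2025
Net migration: 0–14 + 80 → 359; 30–44 − 80 → 1356
Giving 359 / 194 / 1356 / 2025.
Total after period 2: 359 + 194 + 1356 + 2025 = 3934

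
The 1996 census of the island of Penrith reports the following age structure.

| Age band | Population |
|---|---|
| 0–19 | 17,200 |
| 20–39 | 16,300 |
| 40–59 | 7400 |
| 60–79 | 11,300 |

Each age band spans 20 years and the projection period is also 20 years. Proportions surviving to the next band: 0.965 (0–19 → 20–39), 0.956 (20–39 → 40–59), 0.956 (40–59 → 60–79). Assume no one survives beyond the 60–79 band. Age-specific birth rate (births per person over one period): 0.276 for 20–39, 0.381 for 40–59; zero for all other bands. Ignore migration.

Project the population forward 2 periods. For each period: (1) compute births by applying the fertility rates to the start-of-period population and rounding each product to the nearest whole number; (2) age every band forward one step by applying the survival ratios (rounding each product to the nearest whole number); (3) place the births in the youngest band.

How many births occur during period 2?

10518

— Period 1 —
Births: 16300 * 0.276 = 4499  |  7400 * 0.381 = 2819 → total 7318
20–39: 17200 * 0.965 = 16598
40–59: 16300 * 0.956 = 15583
60–79: 7400 * 0.956 = 7074
Population now: 0–19=7318, 20–39=16598, 40–59=15583, 60–79=7074
— Period 2 —
Births: 16598 * 0.276 = 4581  |  15583 * 0.381 = 5937 → total 10518
20–39: 7318 * 0.965 = 7062
40–59: 16598 * 0.956 = 15868
60–79: 15583 * 0.956 = 14897
Population now: 0–19=10518, 20–39=7062, 40–59=15868, 60–79=14897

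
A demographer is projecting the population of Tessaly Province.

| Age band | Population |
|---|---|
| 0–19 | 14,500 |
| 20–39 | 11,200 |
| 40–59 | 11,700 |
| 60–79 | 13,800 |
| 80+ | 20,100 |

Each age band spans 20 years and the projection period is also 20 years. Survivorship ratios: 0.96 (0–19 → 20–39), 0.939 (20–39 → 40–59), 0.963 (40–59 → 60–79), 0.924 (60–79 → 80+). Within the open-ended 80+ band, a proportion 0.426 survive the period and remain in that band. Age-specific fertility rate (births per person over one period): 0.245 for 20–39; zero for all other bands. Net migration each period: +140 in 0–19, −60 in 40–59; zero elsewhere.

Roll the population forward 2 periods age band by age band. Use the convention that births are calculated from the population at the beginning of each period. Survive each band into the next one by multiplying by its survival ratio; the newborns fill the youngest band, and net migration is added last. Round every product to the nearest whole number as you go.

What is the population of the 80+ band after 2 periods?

19491

— Period 1 —
Births: 11200 × 0.245 = 2744
20–39: 14500 × 0.96 = 13920
40–59: 11200 × 0.939 = 10517
60–79: 11700 × 0.963 = 11267
80+: 13800 × 0.924 + 20100 × 0.426 = 12751 + 8563 = 21314
Net migration: 0–19 + 140 → 2884; 40–59 − 60 → 10457
Population now: 0–19=2884, 20–39=13920, 40–59=10457, 60–79=11267, 80+=21314
— Period 2 —
Births: 13920 × 0.245 = 3410
20–39: 2884 × 0.96 = 2769
40–59: 13920 × 0.939 = 13071
60–79: 10457 × 0.963 = 10070
80+: 11267 × 0.924 + 21314 × 0.426 = 10411 + 9080 = 19491
Net migration: 0–19 + 140 → 3550; 40–59 − 60 → 13011
Population now: 0–19=3550, 20–39=2769, 40–59=13011, 60–79=10070, 80+=19491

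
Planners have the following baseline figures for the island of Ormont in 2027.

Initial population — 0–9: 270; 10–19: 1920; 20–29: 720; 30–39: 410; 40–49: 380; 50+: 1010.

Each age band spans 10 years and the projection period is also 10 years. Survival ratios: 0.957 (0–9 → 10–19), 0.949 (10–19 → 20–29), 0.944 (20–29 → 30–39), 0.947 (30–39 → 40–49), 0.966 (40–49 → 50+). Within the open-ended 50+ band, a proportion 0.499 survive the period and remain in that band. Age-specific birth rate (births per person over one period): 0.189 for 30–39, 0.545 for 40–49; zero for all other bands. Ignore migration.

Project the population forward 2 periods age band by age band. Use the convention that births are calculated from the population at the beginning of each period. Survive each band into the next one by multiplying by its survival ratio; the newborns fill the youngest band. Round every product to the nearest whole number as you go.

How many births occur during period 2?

(Bands numbered youngest = 1 to oldest = 6.)
After projecting period 1:
Births: 410 × 0.189 = 77, 380 × 0.545 = 207 — total 284
Band 2: 270 × 0.957 = 258
Band 3: 1920 × 0.949 = 1822
Band 4: 720 × 0.944 = 680
Band 5: 410 × 0.947 = 388
Band 6: 380 × 0.966 + 1010 × 0.499 = 367 + 504 = 871
Population now: 0–9=284, 10–19=258, 20–29=1822, 30–39=680, 40–49=388, 50+=871
After projecting period 2:
Births: 680 × 0.189 = 129, 388 × 0.545 = 211 — total 340
Band 2: 284 × 0.957 = 272
Band 3: 258 × 0.949 = 245
Band 4: 1822 × 0.944 = 1720
Band 5: 680 × 0.947 = 644
Band 6: 388 × 0.966 + 871 × 0.499 = 375 + 435 = 810
Population now: 0–9=340, 10–19=272, 20–29=245, 30–39=1720, 40–49=644, 50+=810

340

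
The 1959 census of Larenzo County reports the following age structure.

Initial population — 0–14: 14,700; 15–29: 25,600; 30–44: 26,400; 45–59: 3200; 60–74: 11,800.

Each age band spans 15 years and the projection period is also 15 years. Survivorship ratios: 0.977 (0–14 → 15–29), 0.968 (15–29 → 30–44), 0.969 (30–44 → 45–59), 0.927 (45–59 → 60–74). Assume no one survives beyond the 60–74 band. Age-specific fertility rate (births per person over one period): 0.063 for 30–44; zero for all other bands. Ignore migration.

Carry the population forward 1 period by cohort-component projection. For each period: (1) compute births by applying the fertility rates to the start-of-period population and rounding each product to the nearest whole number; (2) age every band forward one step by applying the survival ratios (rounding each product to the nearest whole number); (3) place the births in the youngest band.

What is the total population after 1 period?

69354

Let group 1 be 0–14 through group 5 = 60–74.
Period 1.
Births: 26400 * 0.063 = 1663
Group 2: 14700 * 0.977 = 14362
Group 3: 25600 * 0.968 = 24781
Group 4: 26400 * 0.969 = 25582
Group 5: 3200 * 0.927 = 2966
Population now: 0–14=1663, 15–29=14362, 30–44=24781, 45–59=25582, 60–74=2966
Total after period 1: 1663 + 14362 + 24781 + 25582 + 2966 = 69354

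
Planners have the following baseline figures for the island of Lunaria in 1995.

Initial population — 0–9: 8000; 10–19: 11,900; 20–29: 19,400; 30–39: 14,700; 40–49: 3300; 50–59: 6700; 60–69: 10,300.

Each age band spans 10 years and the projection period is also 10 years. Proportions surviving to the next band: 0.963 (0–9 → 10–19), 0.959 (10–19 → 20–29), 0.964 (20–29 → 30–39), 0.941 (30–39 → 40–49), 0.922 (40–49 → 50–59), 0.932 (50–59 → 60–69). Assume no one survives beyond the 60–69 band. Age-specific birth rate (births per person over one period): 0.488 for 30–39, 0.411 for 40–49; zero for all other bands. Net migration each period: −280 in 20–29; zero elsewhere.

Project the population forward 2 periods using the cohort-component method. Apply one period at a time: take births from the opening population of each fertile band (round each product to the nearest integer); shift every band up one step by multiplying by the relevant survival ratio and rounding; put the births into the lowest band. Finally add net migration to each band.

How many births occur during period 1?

Period 1.
Births: 14700 × 0.488 = 7174  |  3300 × 0.411 = 1356 — total 8530
10–19: 8000 × 0.963 = 7704
20–29: 11900 × 0.959 = 11412
30–39: 19400 × 0.964 = 18702
40–49: 14700 × 0.941 = 13833
50–59: 3300 × 0.922 = 3043
60–69: 6700 × 0.932 = 6244
Net migration: 20–29 − 280 → 11132
Population now: 0–9=8530, 10–19=7704, 20–29=11132, 30–39=18702, 40–49=13833, 50–59=3043, 60–69=6244

8530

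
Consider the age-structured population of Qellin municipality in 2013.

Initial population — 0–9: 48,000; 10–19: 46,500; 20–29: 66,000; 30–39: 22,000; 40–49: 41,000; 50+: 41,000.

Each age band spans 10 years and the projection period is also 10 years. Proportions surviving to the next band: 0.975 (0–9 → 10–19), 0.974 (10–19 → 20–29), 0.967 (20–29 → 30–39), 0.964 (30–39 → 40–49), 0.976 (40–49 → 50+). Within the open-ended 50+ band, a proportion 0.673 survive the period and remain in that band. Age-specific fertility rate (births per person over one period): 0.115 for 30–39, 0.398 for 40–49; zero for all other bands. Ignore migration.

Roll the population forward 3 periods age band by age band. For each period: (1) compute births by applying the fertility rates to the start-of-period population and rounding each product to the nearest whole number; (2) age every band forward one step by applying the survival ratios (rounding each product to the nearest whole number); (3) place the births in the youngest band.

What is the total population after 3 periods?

Call the groups 1 to 6, youngest first.
Period 1:
Births: 22000 * 0.115 = 2530 ; 41000 * 0.398 = 16318 ⇒ total 18848
Group 2: 48000 * 0.975 = 46800
Group 3: 46500 * 0.974 = 45291
Group 4: 66000 * 0.967 = 63822
Group 5: 22000 * 0.964 = 21208
Group 6: 41000 * 0.976 + 41000 * 0.673 = 40016 + 27593 = 67609
End of period: [18848, 46800, 45291, 63822, 21208, 67609]
Period 2:
Births: 63822 * 0.115 = 7340 ; 21208 * 0.398 = 8441 ⇒ total 15781
Group 2: 18848 * 0.975 = 18377
Group 3: 46800 * 0.974 = 45583
Group 4: 45291 * 0.967 = 43796
Group 5: 63822 * 0.964 = 61524
Group 6: 21208 * 0.976 + 67609 * 0.673 = 20699 + 45501 = 66200
End of period: [15781, 18377, 45583, 43796, 61524, 66200]
Period 3:
Births: 43796 * 0.115 = 5037 ; 61524 * 0.398 = 24487 ⇒ total 29524
Group 2: 15781 * 0.975 = 15386
Group 3: 18377 * 0.974 = 17899
Group 4: 45583 * 0.967 = 44079
Group 5: 43796 * 0.964 = 42219
Group 6: 61524 * 0.976 + 66200 * 0.673 = 60047 + 44553 = 104600
End of period: [29524, 15386, 17899, 44079, 42219, 104600]
Total after period 3: 29524 + 15386 + 17899 + 44079 + 42219 + 104600 = 253707

253707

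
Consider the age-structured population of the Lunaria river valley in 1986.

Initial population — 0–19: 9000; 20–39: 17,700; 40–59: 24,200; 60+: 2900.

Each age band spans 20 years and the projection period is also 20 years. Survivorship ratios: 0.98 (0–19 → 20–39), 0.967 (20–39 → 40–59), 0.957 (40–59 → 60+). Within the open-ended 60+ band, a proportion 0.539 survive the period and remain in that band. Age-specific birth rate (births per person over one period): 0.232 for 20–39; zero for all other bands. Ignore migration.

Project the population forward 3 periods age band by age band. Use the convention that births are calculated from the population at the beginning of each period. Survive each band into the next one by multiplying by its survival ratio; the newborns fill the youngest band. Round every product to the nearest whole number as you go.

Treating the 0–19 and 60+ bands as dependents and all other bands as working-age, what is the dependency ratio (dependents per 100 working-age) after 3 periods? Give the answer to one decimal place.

425.8

Numbering the groups 1..4 from youngest to oldest:
Period 1:
Births: 17700 * 0.232 = 4106
Group 2: 9000 * 0.98 = 8820
Group 3: 17700 * 0.967 = 17116
Group 4: 24200 * 0.957 + 2900 * 0.539 = 23159 + 1563 = 24722
Giving 4106 / 8820 / 17116 / 24722.
Period 2:
Births: 8820 * 0.232 = 2046
Group 2: 4106 * 0.98 = 4024
Group 3: 8820 * 0.967 = 8529
Group 4: 17116 * 0.957 + 24722 * 0.539 = 16380 + 13325 = 29705
Giving 2046 / 4024 / 8529 / 29705.
Period 3:
Births: 4024 * 0.232 = 934
Group 2: 2046 * 0.98 = 2005
Group 3: 4024 * 0.967 = 3891
Group 4: 8529 * 0.957 + 29705 * 0.539 = 8162 + 16011 = 24173
Giving 934 / 2005 / 3891 / 24173.
Dependents (band 0–19 + band 60+) = 934 + 24173 = 25107; working-age = 5896; ratio = 25107/5896 × 100 = 425.8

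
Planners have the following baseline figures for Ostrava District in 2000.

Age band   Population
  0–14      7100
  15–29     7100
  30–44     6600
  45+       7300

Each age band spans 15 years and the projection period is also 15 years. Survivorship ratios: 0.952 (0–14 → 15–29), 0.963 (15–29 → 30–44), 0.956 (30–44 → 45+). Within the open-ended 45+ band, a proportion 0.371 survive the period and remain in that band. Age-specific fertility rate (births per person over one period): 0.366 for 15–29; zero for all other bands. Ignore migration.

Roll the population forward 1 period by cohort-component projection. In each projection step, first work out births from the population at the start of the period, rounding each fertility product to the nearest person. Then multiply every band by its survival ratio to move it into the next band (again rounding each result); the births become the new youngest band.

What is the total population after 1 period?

25213

[period 1]
Births: 7100 × 0.366 = 2599
15–29: 7100 × 0.952 = 6759
30–44: 7100 × 0.963 = 6837
45+: 6600 × 0.956 + 7300 × 0.371 = 6310 + 2708 = 9018
Population now: 0–14=2599, 15–29=6759, 30–44=6837, 45+=9018
Total after period 1: 2599 + 6759 + 6837 + 9018 = 25213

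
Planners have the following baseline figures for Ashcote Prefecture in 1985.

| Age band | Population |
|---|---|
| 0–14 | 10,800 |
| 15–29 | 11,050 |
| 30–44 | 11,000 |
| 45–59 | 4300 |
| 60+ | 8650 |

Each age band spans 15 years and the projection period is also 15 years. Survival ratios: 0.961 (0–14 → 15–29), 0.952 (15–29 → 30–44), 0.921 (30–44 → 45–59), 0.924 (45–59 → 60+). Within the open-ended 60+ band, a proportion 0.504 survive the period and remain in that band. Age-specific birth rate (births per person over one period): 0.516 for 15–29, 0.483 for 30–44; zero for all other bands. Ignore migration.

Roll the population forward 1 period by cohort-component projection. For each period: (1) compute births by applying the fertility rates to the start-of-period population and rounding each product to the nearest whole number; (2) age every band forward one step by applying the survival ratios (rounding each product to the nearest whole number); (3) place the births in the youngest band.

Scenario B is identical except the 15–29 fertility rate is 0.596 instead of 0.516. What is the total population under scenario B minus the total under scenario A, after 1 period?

Period 1.
Births: 11050 × 0.516 = 5702 ; 11000 × 0.483 = 5313 ⇒ total 11015
15–29: 10800 × 0.961 = 10379
30–44: 11050 × 0.952 = 10520
45–59: 11000 × 0.921 = 10131
60+: 4300 × 0.924 + 8650 × 0.504 = 3973 + 4360 = 8333
End of period: [11015, 10379, 10520, 10131, 8333]
Scenario A total after 1 period: 50378
Scenario B projection —
Period 1.
Births: 11050 × 0.596 = 6586 ; 11000 × 0.483 = 5313 ⇒ total 11899
15–29: 10800 × 0.961 = 10379
30–44: 11050 × 0.952 = 10520
45–59: 11000 × 0.921 = 10131
60+: 4300 × 0.924 + 8650 × 0.504 = 3973 + 4360 = 8333
End of period: [11899, 10379, 10520, 10131, 8333]
Scenario B total after 1 period: 51262
Difference B − A = 51262 − 50378 = 884

884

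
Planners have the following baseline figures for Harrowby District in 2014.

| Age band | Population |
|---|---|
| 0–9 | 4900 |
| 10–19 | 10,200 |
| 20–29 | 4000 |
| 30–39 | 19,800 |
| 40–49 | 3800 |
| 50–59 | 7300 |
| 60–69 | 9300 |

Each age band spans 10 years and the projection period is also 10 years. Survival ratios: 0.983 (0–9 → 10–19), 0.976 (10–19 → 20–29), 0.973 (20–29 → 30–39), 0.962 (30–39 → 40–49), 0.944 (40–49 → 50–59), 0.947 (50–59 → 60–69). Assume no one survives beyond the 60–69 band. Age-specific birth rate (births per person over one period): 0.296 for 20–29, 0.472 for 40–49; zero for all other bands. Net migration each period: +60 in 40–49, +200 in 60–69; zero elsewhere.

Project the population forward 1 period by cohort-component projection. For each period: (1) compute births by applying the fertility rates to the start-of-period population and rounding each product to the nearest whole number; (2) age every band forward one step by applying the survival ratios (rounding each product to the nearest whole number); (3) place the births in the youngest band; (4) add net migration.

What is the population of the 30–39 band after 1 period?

3892

(Bands numbered youngest = 1 to oldest = 7.)
[period 1]
Births: 4000 × 0.296 = 1184 ; 3800 × 0.472 = 1794 ⇒ total 2978
Band 2: 4900 × 0.983 = 4817
Band 3: 10200 × 0.976 = 9955
Band 4: 4000 × 0.973 = 3892
Band 5: 19800 × 0.962 = 19048
Band 6: 3800 × 0.944 = 3587
Band 7: 7300 × 0.947 = 6913
Net migration: Band 5 + 60 → 19108; Band 7 + 200 → 7113
Giving 2978 / 4817 / 9955 / 3892 / 19108 / 3587 / 7113.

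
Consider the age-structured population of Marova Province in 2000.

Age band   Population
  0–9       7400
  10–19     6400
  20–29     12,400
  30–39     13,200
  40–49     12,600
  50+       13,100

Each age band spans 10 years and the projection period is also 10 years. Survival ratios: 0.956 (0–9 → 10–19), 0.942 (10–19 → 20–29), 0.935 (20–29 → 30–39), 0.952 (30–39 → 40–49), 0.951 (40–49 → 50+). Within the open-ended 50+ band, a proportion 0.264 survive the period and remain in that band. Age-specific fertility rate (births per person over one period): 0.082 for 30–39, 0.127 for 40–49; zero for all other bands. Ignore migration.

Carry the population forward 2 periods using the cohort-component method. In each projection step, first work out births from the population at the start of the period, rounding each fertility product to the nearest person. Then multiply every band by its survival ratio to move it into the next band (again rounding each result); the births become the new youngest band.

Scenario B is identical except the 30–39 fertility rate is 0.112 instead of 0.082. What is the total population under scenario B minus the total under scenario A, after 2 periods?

[period 1]
Births: 13200 × 0.082 = 1082  |  12600 × 0.127 = 1600 — total 2682
10–19: 7400 × 0.956 = 7074
20–29: 6400 × 0.942 = 6029
30–39: 12400 × 0.935 = 11594
40–49: 13200 × 0.952 = 12566
50+: 12600 × 0.951 + 13100 × 0.264 = 11983 + 3458 = 15441
Giving 2682 / 7074 / 6029 / 11594 / 12566 / 15441.
[period 2]
Births: 11594 × 0.082 = 951  |  12566 × 0.127 = 1596 — total 2547
10–19: 2682 × 0.956 = 2564
20–29: 7074 × 0.942 = 6664
30–39: 6029 × 0.935 = 5637
40–49: 11594 × 0.952 = 11037
50+: 12566 × 0.951 + 15441 × 0.264 = 11950 + 4076 = 16026
Giving 2547 / 2564 / 6664 / 5637 / 11037 / 16026.
Scenario A total after 2 periods: 44475
Scenario B projection —
[period 1]
Births: 13200 × 0.112 = 1478  |  12600 × 0.127 = 1600 — total 3078
10–19: 7400 × 0.956 = 7074
20–29: 6400 × 0.942 = 6029
30–39: 12400 × 0.935 = 11594
40–49: 13200 × 0.952 = 12566
50+: 12600 × 0.951 + 13100 × 0.264 = 11983 + 3458 = 15441
Giving 3078 / 7074 / 6029 / 11594 / 12566 / 15441.
[period 2]
Births: 11594 × 0.112 = 1299  |  12566 × 0.127 = 1596 — total 2895
10–19: 3078 × 0.956 = 2943
20–29: 7074 × 0.942 = 6664
30–39: 6029 × 0.935 = 5637
40–49: 11594 × 0.952 = 11037
50+: 12566 × 0.951 + 15441 × 0.264 = 11950 + 4076 = 16026
Giving 2895 / 2943 / 6664 / 5637 / 11037 / 16026.
Scenario B total after 2 periods: 45202
Difference B − A = 45202 − 44475 = 727

727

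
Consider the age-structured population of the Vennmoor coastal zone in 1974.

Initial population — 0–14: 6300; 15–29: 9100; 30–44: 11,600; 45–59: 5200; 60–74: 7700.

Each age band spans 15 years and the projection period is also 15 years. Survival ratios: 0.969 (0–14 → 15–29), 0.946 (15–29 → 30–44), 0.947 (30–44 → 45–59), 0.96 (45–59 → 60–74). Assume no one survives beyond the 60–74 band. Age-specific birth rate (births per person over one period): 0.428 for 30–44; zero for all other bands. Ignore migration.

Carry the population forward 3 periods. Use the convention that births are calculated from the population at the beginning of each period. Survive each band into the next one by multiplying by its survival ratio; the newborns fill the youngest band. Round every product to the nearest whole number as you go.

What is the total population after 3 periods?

Period 1.
Births: 11600 × 0.428 = 4965
15–29: 6300 × 0.969 = 6105
30–44: 9100 × 0.946 = 8609
45–59: 11600 × 0.947 = 10985
60–74: 5200 × 0.96 = 4992
→ [4965, 6105, 8609, 10985, 4992]
Period 2.
Births: 8609 × 0.428 = 3685
15–29: 4965 × 0.969 = 4811
30–44: 6105 × 0.946 = 5775
45–59: 8609 × 0.947 = 8153
60–74: 10985 × 0.96 = 10546
→ [3685, 4811, 5775, 8153, 10546]
Period 3.
Births: 5775 × 0.428 = 2472
15–29: 3685 × 0.969 = 3571
30–44: 4811 × 0.946 = 4551
45–59: 5775 × 0.947 = 5469
60–74: 8153 × 0.96 = 7827
→ [2472, 3571, 4551, 5469, 7827]
Total after period 3: 2472 + 3571 + 4551 + 5469 + 7827 = 23890

23890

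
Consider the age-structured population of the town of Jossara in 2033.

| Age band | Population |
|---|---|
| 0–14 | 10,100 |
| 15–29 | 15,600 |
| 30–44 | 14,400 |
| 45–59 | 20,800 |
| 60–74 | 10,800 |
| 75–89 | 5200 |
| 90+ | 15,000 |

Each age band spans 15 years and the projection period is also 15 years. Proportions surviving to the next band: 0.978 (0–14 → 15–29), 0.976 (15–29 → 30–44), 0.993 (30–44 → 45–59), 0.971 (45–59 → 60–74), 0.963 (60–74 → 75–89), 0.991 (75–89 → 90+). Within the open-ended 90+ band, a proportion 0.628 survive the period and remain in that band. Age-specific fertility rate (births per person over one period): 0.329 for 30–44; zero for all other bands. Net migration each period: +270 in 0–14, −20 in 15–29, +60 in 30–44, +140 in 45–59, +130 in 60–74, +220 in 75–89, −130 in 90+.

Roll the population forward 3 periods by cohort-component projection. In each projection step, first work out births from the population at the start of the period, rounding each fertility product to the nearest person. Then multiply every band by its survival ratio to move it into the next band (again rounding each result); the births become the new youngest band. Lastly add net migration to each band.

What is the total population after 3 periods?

Let group 1 be 0–14 through group 7 = 90+.
After projecting period 1:
Births: 14400 × 0.329 = 4738
Group 2: 10100 × 0.978 = 9878
Group 3: 15600 × 0.976 = 15226
Group 4: 14400 × 0.993 = 14299
Group 5: 20800 × 0.971 = 20197
Group 6: 10800 × 0.963 = 10400
Group 7: 5200 × 0.991 + 15000 × 0.628 = 5153 + 9420 = 14573
Net migration: Group 1 + 270 → 5008; Group 2 − 20 → 9858; Group 3 + 60 → 15286; Group 4 + 140 → 14439; Group 5 + 130 → 20327; Group 6 + 220 → 10620; Group 7 − 130 → 14443
→ [5008, 9858, 15286, 14439, 20327, 10620, 14443]
After projecting period 2:
Births: 15286 × 0.329 = 5029
Group 2: 5008 × 0.978 = 4898
Group 3: 9858 × 0.976 = 9621
Group 4: 15286 × 0.993 = 15179
Group 5: 14439 × 0.971 = 14020
Group 6: 20327 × 0.963 = 19575
Group 7: 10620 × 0.991 + 14443 × 0.628 = 10524 + 9070 = 19594
Net migration: Group 1 + 270 → 5299; Group 2 − 20 → 4878; Group 3 + 60 → 9681; Group 4 + 140 → 15319; Group 5 + 130 → 14150; Group 6 + 220 → 19795; Group 7 − 130 → 19464
→ [5299, 4878, 9681, 15319, 14150, 19795, 19464]
After projecting period 3:
Births: 9681 × 0.329 = 3185
Group 2: 5299 × 0.978 = 5182
Group 3: 4878 × 0.976 = 4761
Group 4: 9681 × 0.993 = 9613
Group 5: 15319 × 0.971 = 14875
Group 6: 14150 × 0.963 = 13626
Group 7: 19795 × 0.991 + 19464 × 0.628 = 19617 + 12223 = 31840
Net migration: Group 1 + 270 → 3455; Group 2 − 20 → 5162; Group 3 + 60 → 4821; Group 4 + 140 → 9753; Group 5 + 130 → 15005; Group 6 + 220 → 13846; Group 7 − 130 → 31710
→ [3455, 5162, 4821, 9753, 15005, 13846, 31710]
Total after period 3: 3455 + 5162 + 4821 + 9753 + 15005 + 13846 + 31710 = 83752

83752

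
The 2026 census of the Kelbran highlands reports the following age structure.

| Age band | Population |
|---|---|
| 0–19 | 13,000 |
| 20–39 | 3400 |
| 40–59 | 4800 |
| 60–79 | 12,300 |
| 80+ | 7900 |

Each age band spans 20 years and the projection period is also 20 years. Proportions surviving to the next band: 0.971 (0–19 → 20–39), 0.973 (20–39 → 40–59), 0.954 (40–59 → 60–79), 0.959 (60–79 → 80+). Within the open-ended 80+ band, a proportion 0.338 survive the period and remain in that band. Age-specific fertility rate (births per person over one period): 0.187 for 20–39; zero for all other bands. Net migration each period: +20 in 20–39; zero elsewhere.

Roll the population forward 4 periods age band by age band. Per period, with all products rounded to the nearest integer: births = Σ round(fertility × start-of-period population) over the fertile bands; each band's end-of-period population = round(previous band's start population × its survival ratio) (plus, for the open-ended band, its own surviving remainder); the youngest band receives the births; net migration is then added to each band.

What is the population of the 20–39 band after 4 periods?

[period 1]
Births: 3400 × 0.187 = 636
20–39: 13000 × 0.971 = 12623
40–59: 3400 × 0.973 = 3308
60–79: 4800 × 0.954 = 4579
80+: 12300 × 0.959 + 7900 × 0.338 = 11796 + 2670 = 14466
Net migration: 20–39 + 20 → 12643
End of period: [636, 12643, 3308, 4579, 14466]
[period 2]
Births: 12643 × 0.187 = 2364
20–39: 636 × 0.971 = 618
40–59: 12643 × 0.973 = 12302
60–79: 3308 × 0.954 = 3156
80+: 4579 × 0.959 + 14466 × 0.338 = 4391 + 4890 = 9281
Net migration: 20–39 + 20 → 638
End of period: [2364, 638, 12302, 3156, 9281]
[period 3]
Births: 638 × 0.187 = 119
20–39: 2364 × 0.971 = 2295
40–59: 638 × 0.973 = 621
60–79: 12302 × 0.954 = 11736
80+: 3156 × 0.959 + 9281 × 0.338 = 3027 + 3137 = 6164
Net migration: 20–39 + 20 → 2315
End of period: [119, 2315, 621, 11736, 6164]
[period 4]
Births: 2315 × 0.187 = 433
20–39: 119 × 0.971 = 116
40–59: 2315 × 0.973 = 2252
60–79: 621 × 0.954 = 592
80+: 11736 × 0.959 + 6164 × 0.338 = 11255 + 2083 = 13338
Net migration: 20–39 + 20 → 136
End of period: [433, 136, 2252, 592, 13338]

136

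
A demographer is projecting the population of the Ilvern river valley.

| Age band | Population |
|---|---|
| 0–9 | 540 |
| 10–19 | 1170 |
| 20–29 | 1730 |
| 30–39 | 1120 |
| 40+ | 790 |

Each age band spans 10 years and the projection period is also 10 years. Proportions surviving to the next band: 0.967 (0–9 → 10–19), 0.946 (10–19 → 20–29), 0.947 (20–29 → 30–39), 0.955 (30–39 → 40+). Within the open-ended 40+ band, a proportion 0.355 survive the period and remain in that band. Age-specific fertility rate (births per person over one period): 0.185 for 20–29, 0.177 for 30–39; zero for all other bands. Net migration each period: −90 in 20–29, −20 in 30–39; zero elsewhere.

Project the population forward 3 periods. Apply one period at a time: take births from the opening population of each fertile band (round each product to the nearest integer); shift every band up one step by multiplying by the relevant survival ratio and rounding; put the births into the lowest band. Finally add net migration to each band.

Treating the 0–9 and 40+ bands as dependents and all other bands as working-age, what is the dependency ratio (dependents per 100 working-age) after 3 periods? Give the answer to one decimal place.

— Period 1 —
Births: 1730 * 0.185 = 320, 1120 * 0.177 = 198 → total 518
10–19: 540 * 0.967 = 522
20–29: 1170 * 0.946 = 1107
30–39: 1730 * 0.947 = 1638
40+: 1120 * 0.955 + 790 * 0.355 = 1070 + 280 = 1350
Net migration: 20–29 − 90 → 1017; 30–39 − 20 → 1618
End of period: [518, 522, 1017, 1618, 1350]
— Period 2 —
Births: 1017 * 0.185 = 188, 1618 * 0.177 = 286 → total 474
10–19: 518 * 0.967 = 501
20–29: 522 * 0.946 = 494
30–39: 1017 * 0.947 = 963
40+: 1618 * 0.955 + 1350 * 0.355 = 1545 + 479 = 2024
Net migration: 20–29 − 90 → 404; 30–39 − 20 → 943
End of period: [474, 501, 404, 943, 2024]
— Period 3 —
Births: 404 * 0.185 = 75, 943 * 0.177 = 167 → total 242
10–19: 474 * 0.967 = 458
20–29: 501 * 0.946 = 474
30–39: 404 * 0.947 = 383
40+: 943 * 0.955 + 2024 * 0.355 = 901 + 719 = 1620
Net migration: 20–29 − 90 → 384; 30–39 − 20 → 363
End of period: [242, 458, 384, 363, 1620]
Dependents (band 0–9 + band 40+) = 242 + 1620 = 1862; working-age = 1205; ratio = 1862/1205 × 100 = 154.5

154.5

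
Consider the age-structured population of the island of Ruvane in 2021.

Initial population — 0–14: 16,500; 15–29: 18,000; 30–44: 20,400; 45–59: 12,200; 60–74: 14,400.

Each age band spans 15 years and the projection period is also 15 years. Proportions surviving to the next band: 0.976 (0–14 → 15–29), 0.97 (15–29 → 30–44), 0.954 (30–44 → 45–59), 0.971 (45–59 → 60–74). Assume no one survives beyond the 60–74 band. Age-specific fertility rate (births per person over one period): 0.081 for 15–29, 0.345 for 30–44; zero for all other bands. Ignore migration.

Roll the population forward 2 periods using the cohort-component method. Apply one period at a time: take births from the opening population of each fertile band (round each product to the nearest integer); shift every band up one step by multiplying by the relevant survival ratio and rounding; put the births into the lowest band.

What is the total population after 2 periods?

66796

Period 1:
Births: 18000 × 0.081 = 1458, 20400 × 0.345 = 7038 → 8496
15–29: 16500 × 0.976 = 16104
30–44: 18000 × 0.97 = 17460
45–59: 20400 × 0.954 = 19462
60–74: 12200 × 0.971 = 11846
Giving 8496 / 16104 / 17460 / 19462 / 11846.
Period 2:
Births: 16104 × 0.081 = 1304, 17460 × 0.345 = 6024 → 7328
15–29: 8496 × 0.976 = 8292
30–44: 16104 × 0.97 = 15621
45–59: 17460 × 0.954 = 16657
60–74: 19462 × 0.971 = 18898
Giving 7328 / 8292 / 15621 / 16657 / 18898.
Total after period 2: 7328 + 8292 + 15621 + 16657 + 18898 = 66796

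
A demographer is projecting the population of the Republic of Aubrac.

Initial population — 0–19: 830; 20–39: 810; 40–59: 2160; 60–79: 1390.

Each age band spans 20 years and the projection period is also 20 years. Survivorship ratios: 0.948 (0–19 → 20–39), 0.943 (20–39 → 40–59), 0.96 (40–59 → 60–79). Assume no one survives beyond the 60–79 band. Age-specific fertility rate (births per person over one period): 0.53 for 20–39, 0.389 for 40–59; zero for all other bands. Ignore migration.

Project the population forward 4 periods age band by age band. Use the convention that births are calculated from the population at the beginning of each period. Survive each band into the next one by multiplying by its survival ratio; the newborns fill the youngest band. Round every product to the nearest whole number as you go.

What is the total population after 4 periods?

3406

Period 1.
Births: 810 * 0.53 = 429  |  2160 * 0.389 = 840 → 1269
20–39: 830 * 0.948 = 787
40–59: 810 * 0.943 = 764
60–79: 2160 * 0.96 = 2074
Population now: 0–19=1269, 20–39=787, 40–59=764, 60–79=2074
Period 2.
Births: 787 * 0.53 = 417  |  764 * 0.389 = 297 → 714
20–39: 1269 * 0.948 = 1203
40–59: 787 * 0.943 = 742
60–79: 764 * 0.96 = 733
Population now: 0–19=714, 20–39=1203, 40–59=742, 60–79=733
Period 3.
Births: 1203 * 0.53 = 638  |  742 * 0.389 = 289 → 927
20–39: 714 * 0.948 = 677
40–59: 1203 * 0.943 = 1134
60–79: 742 * 0.96 = 712
Population now: 0–19=927, 20–39=677, 40–59=1134, 60–79=712
Period 4.
Births: 677 * 0.53 = 359  |  1134 * 0.389 = 441 → 800
20–39: 927 * 0.948 = 879
40–59: 677 * 0.943 = 638
60–79: 1134 * 0.96 = 1089
Population now: 0–19=800, 20–39=879, 40–59=638, 60–79=1089
Total after period 4: 800 + 879 + 638 + 1089 = 3406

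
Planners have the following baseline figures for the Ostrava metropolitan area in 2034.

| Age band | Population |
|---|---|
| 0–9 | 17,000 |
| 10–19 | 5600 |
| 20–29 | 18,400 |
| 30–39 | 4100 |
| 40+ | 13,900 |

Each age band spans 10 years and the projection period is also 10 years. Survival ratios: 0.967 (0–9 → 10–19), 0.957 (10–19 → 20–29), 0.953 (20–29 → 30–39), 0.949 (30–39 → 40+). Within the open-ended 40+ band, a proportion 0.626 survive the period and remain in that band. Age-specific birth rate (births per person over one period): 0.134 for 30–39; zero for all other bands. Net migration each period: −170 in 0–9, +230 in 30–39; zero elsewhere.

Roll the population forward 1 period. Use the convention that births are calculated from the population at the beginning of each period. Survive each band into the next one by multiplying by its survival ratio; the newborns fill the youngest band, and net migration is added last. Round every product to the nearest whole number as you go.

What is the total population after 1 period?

[period 1]
Births: 4100 * 0.134 = 549
10–19: 17000 * 0.967 = 16439
20–29: 5600 * 0.957 = 5359
30–39: 18400 * 0.953 = 17535
40+: 4100 * 0.949 + 13900 * 0.626 = 3891 + 8701 = 12592
Net migration: 0–9 − 170 → 379; 30–39 + 230 → 17765
End of period: [379, 16439, 5359, 17765, 12592]
Total after period 1: 379 + 16439 + 5359 + 17765 + 12592 = 52534

52534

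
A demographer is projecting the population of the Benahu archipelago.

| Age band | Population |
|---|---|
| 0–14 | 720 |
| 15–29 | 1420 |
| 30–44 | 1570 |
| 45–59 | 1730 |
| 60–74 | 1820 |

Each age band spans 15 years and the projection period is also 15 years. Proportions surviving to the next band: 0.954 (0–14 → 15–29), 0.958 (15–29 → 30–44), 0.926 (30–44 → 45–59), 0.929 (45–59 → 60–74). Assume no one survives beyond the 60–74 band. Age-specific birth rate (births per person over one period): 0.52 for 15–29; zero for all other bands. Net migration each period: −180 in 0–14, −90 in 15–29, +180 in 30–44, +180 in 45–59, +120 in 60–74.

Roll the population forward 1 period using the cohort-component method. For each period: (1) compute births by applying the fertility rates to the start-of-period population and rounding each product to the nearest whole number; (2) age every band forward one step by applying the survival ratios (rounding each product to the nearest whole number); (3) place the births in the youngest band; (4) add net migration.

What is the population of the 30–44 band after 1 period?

1540

— Period 1 —
Births: 1420 * 0.52 = 738
15–29: 720 * 0.954 = 687
30–44: 1420 * 0.958 = 1360
45–59: 1570 * 0.926 = 1454
60–74: 1730 * 0.929 = 1607
Net migration: 0–14 − 180 → 558; 15–29 − 90 → 597; 30–44 + 180 → 1540; 45–59 + 180 → 1634; 60–74 + 120 → 1727
→ [558, 597, 1540, 1634, 1727]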